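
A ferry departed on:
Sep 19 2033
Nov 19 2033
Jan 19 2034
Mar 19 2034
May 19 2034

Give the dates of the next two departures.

Jul 19 2034, Sep 19 2034

Each date is the 19th; the gaps (61, 61, 59, 61) track the month lengths.
The rule is the 19th of every 2 months.
July 2034: Jul 19 2034.
Next: September 2034 → Sep 19 2034.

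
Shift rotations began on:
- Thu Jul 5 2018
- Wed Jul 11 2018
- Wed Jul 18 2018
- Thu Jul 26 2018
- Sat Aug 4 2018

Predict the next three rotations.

Tue Aug 14 2018, Sat Aug 25 2018, Thu Sep 6 2018

The spacing grows by 1 each time: 6, 7, 8, 9 days.
Next gap: 10 days. Sat Aug 4 2018 + 10 days = Tue Aug 14 2018.
Next gap: 11 days. Tue Aug 14 2018 + 11 days = Sat Aug 25 2018.
Next gap: 12 days. Sat Aug 25 2018 + 12 days = Thu Sep 6 2018.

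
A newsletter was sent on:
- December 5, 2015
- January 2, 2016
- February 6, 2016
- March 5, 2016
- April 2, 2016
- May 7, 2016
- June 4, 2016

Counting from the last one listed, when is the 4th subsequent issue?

All dates are Saturdays, 28, 35, 28, 28, 35, 28 days apart.
Specifically, the 1st Saturday of each month.
July 2016 — 1st Saturday is July 2, 2016.
1st Saturday of August 2016: August 6, 2016.
1st Saturday of September 2016: September 3, 2016.
1st Saturday of October 2016: October 1, 2016.

October 1, 2016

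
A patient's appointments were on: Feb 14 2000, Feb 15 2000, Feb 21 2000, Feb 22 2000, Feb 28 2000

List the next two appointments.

Feb 29 2000, Mar 6 2000

Every event lands on a Monday or Tuesday (gaps cycle 1, 6, 1, 6).
So the schedule is: every Monday and Tuesday.
Next Tuesday: Feb 29 2000.
The following Monday is Mar 6 2000.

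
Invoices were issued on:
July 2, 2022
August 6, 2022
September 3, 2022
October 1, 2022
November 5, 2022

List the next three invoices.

December 3, 2022; January 7, 2023; February 4, 2023

All dates are Saturdays, 35, 28, 28, 35 days apart.
Specifically, the 1st Saturday of each month.
December 2022 — 1st Saturday is December 3, 2022.
1st Saturday of January 2023: January 7, 2023.
1st Saturday of February 2023: February 4, 2023.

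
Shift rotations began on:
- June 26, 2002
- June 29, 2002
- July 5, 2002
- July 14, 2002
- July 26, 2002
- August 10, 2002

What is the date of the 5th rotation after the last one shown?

December 8, 2002

Gaps: 3, 6, 9, 12, 15 days — each gap is 3 larger than the previous one.
Next gap: 18 days. August 10, 2002 + 18 days = August 28, 2002.
Next gap: 21 days. August 28, 2002 + 21 days = September 18, 2002.
Next gap: 24 days. September 18, 2002 + 24 days = October 12, 2002.
Next gap: 27 days. October 12, 2002 + 27 days = November 8, 2002.
Next gap: 30 days. November 8, 2002 + 30 days = December 8, 2002.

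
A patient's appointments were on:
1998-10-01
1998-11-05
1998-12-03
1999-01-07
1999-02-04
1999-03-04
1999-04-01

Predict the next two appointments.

These are Thursdays at 28- or 35-day spacing (35, 28, 35, 28, 28, 28).
The pattern: 1st Thursday of the month.
May 1999 — 1st Thursday is 1999-05-06.
1st Thursday of June 1999: 1999-06-03.

1999-05-06, 1999-06-03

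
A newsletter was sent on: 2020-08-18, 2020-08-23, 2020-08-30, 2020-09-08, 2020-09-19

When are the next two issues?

2020-10-02, 2020-10-17

Intervals are 5, 7, 9, 11 days — an arithmetic progression with common difference 2.
Next gap: 13 days. 2020-09-19 + 13 days = 2020-10-02.
Next gap: 15 days. 2020-10-02 + 15 days = 2020-10-17.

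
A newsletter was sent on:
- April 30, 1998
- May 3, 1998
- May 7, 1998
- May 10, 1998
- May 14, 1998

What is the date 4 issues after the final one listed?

The gap pattern 3, 4, 3, 4 repeats every 2 events.
These are the Thursdays and Sundays of each week.
Next Sunday: May 17, 1998.
The following Thursday is May 21, 1998.
Next Sunday: May 24, 1998.
Next Thursday: May 28, 1998.

May 28, 1998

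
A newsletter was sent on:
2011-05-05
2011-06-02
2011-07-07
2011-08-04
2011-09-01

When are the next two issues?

2011-10-06, 2011-11-03

These are Thursdays at 28- or 35-day spacing (28, 35, 28, 28).
The pattern: 1st Thursday of the month.
1st Thursday of October 2011: 2011-10-06.
November 2011 — 1st Thursday is 2011-11-03.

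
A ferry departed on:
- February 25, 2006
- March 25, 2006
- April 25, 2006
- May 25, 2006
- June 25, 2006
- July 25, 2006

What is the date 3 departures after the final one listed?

Gaps: 28, 31, 30, 31, 30 days — not constant. Every event is on the 25th of the month.
Pattern: the 25th of each month.
August 2006: August 25, 2006.
September 2006: September 25, 2006.
October 2006: October 25, 2006.

October 25, 2006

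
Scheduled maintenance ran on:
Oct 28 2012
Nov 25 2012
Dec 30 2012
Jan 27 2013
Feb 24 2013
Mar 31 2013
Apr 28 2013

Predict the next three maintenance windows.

May 26 2013, Jun 30 2013, Jul 28 2013

All Sundays; the gaps (28, 35, 28, 28, 35, 28) vary with month length.
This is the last Sunday of each month.
May 2013 ends with Sunday May 26 2013.
Last Sunday of June 2013: Jun 30 2013.
Last Sunday of July 2013: Jul 28 2013.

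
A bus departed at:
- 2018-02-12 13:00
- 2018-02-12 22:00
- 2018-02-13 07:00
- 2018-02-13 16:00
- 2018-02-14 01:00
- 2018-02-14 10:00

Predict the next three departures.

Gaps: 9, 9, 9, 9, 9 hours — each event is 9 hours after the previous one.
2018-02-14 10:00 + 9 h = 2018-02-14 19:00.
2018-02-14 19:00 + 9 h = 2018-02-15 04:00.
2018-02-15 04:00 + 9 h = 2018-02-15 13:00.

2018-02-14 19:00, 2018-02-15 04:00, 2018-02-15 13:00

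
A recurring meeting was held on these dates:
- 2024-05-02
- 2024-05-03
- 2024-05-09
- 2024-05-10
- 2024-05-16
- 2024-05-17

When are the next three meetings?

2024-05-23, 2024-05-24, 2024-05-30

Gaps: 1, 6, 1, 6, 1 days — not constant, but cyclic with period 2.
The events fall on every Thursday and Friday.
Next Thursday: 2024-05-23.
Next Friday: 2024-05-24.
The following Thursday is 2024-05-30.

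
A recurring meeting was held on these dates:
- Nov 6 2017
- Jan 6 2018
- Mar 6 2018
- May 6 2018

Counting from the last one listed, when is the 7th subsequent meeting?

Jul 6 2019

Each date is the 6th; the gaps (61, 59, 61) track the month lengths.
The rule is the 6th of every 2 months.
Next: July 2018 → Jul 6 2018.
Next: September 2018 → Sep 6 2018.
Next: November 2018 → Nov 6 2018.
Next: January 2019 → Jan 6 2019.
March 2019: Mar 6 2019.
May 2019: May 6 2019.
Next: July 2019 → Jul 6 2019.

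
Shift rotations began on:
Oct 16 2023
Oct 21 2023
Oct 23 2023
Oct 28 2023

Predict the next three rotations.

Oct 30 2023, Nov 4 2023, Nov 6 2023

Gaps: 5, 2, 5 days — not constant, but cyclic with period 2.
The events fall on every Monday and Saturday.
The following Monday is Oct 30 2023.
The following Saturday is Nov 4 2023.
The following Monday is Nov 6 2023.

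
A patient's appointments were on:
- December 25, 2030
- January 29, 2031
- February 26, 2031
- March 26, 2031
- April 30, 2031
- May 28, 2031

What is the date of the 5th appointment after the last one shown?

October 29, 2031

All Wednesdays; the gaps (35, 28, 28, 35, 28) vary with month length.
This is the last Wednesday of each month.
June 2031 ends with Wednesday June 25, 2031.
Last Wednesday of July 2031: July 30, 2031.
Last Wednesday of August 2031: August 27, 2031.
Last Wednesday of September 2031: September 24, 2031.
Last Wednesday of October 2031: October 29, 2031.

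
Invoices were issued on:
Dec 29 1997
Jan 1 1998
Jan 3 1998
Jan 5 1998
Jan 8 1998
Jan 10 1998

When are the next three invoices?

Every event lands on a Monday or Thursday or Saturday (gaps cycle 3, 2, 2, 3, 2).
So the schedule is: every Monday, Thursday and Saturday.
The following Monday is Jan 12 1998.
Next Thursday: Jan 15 1998.
The following Saturday is Jan 17 1998.

Jan 12 1998, Jan 15 1998, Jan 17 1998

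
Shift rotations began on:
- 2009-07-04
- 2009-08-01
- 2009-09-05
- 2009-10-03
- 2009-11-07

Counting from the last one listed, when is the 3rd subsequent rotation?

These are Saturdays at 28- or 35-day spacing (28, 35, 28, 35).
The pattern: 1st Saturday of the month.
December 2009 — 1st Saturday is 2009-12-05.
January 2010 — 1st Saturday is 2010-01-02.
February 2010 — 1st Saturday is 2010-02-06.

2010-02-06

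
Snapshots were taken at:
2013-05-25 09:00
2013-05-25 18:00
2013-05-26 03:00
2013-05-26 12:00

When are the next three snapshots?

2013-05-26 21:00, 2013-05-27 06:00, 2013-05-27 15:00

Spacing: 9, 9, 9 h — constant 9 h.
2013-05-26 12:00 + 9 h = 2013-05-26 21:00.
2013-05-26 21:00 + 9 h = 2013-05-27 06:00.
2013-05-27 06:00 + 9 h = 2013-05-27 15:00.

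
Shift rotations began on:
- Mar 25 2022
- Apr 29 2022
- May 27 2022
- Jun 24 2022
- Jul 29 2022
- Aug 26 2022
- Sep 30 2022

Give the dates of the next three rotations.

Oct 28 2022, Nov 25 2022, Dec 30 2022

Every date is a Friday; gaps 35, 28, 28, 35, 28, 35 days.
Each is the last Friday of its month (at least one falls on the 29th or later, ruling out '4th Friday').
Last Friday of October 2022: Oct 28 2022.
November 2022 ends with Friday Nov 25 2022.
December 2022 ends with Friday Dec 30 2022.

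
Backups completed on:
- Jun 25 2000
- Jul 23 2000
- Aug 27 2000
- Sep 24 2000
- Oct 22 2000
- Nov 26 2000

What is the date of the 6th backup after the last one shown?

May 27 2001

These are Sundays at 28- or 35-day spacing (28, 35, 28, 28, 35).
The pattern: 4th Sunday of the month.
4th Sunday of December 2000: Dec 24 2000.
4th Sunday of January 2001: Jan 28 2001.
February 2001 — 4th Sunday is Feb 25 2001.
4th Sunday of March 2001: Mar 25 2001.
April 2001 — 4th Sunday is Apr 22 2001.
4th Sunday of May 2001: May 27 2001.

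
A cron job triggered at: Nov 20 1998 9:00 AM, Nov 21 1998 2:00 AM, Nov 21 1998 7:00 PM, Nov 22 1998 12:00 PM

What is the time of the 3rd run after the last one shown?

The interval is a steady 17 hours (17, 17, 17).
Nov 22 1998 12:00 PM + 17 h = Nov 23 1998 5:00 AM.
Nov 23 1998 5:00 AM + 17 h = Nov 23 1998 10:00 PM.
Nov 23 1998 10:00 PM + 17 h = Nov 24 1998 3:00 PM.

Nov 24 1998 3:00 PM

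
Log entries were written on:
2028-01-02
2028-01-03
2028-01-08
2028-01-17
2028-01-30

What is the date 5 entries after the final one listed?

2028-06-03

The spacing grows by 4 each time: 1, 5, 9, 13 days.
Next gap: 17 days. 2028-01-30 + 17 days = 2028-02-16.
Next gap: 21 days. 2028-02-16 + 21 days = 2028-03-08.
Next gap: 25 days. 2028-03-08 + 25 days = 2028-04-02.
Next gap: 29 days. 2028-04-02 + 29 days = 2028-05-01.
Next gap: 33 days. 2028-05-01 + 33 days = 2028-06-03.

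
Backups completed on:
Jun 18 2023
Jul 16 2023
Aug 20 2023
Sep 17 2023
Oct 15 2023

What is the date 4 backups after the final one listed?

Feb 18 2024

These are Sundays at 28- or 35-day spacing (28, 35, 28, 28).
The pattern: 3rd Sunday of the month.
November 2023 — 3rd Sunday is Nov 19 2023.
3rd Sunday of December 2023: Dec 17 2023.
January 2024 — 3rd Sunday is Jan 21 2024.
February 2024 — 3rd Sunday is Feb 18 2024.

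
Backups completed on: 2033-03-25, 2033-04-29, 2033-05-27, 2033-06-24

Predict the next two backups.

2033-07-29, 2033-08-26

These are Fridays with 35, 28, 28-day gaps.
Each is the final Friday of its month — 2033-04-29 is past the 28th, so '4th Friday' doesn't fit.
July 2033 ends with Friday 2033-07-29.
August 2033 ends with Friday 2033-08-26.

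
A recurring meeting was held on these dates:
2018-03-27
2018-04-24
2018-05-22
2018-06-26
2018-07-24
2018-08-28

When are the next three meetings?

These are Tuesdays at 28- or 35-day spacing (28, 28, 35, 28, 35).
The pattern: 4th Tuesday of the month.
4th Tuesday of September 2018: 2018-09-25.
October 2018 — 4th Tuesday is 2018-10-23.
4th Tuesday of November 2018: 2018-11-27.

2018-09-25, 2018-10-23, 2018-11-27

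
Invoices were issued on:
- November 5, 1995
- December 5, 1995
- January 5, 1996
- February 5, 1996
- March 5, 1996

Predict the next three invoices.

April 5, 1996; May 5, 1996; June 5, 1996

The day-of-month is always 5 (30, 31, 31, 29 days between events).
So this recurs on the 5th of each month.
Next: April 1996 → April 5, 1996.
Next: May 1996 → May 5, 1996.
June 1996: June 5, 1996.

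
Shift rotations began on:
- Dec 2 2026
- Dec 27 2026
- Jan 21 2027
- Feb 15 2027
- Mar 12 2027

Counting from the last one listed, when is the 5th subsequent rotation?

Jul 15 2027

The spacing is 25, 25, 25, 25 days — always 25 days.
Mar 12 2027 + 25 days = Apr 6 2027.
Apr 6 2027 + 25 days = May 1 2027.
May 1 2027 + 25 days = May 26 2027.
May 26 2027 + 25 days = Jun 20 2027.
Jun 20 2027 + 25 days = Jul 15 2027.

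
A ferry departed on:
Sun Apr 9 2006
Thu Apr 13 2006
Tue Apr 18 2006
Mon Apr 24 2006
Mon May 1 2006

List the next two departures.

Gaps: 4, 5, 6, 7 days — each gap is 1 larger than the previous one.
Next gap: 8 days. Mon May 1 2006 + 8 days = Tue May 9 2006.
Next gap: 9 days. Tue May 9 2006 + 9 days = Thu May 18 2006.

Tue May 9 2006, Thu May 18 2006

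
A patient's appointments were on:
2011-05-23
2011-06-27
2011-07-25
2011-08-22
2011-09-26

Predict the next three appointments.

These are Mondays at 28- or 35-day spacing (35, 28, 28, 35).
The pattern: 4th Monday of the month.
October 2011 — 4th Monday is 2011-10-24.
November 2011 — 4th Monday is 2011-11-28.
4th Monday of December 2011: 2011-12-26.

2011-10-24, 2011-11-28, 2011-12-26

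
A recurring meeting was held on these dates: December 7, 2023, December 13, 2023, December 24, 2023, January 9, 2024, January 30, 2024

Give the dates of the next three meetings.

February 25, 2024; March 27, 2024; May 2, 2024

Gaps: 6, 11, 16, 21 days — each gap is 5 larger than the previous one.
Next gap: 26 days. January 30, 2024 + 26 days = February 25, 2024.
Next gap: 31 days. February 25, 2024 + 31 days = March 27, 2024.
Next gap: 36 days. March 27, 2024 + 36 days = May 2, 2024.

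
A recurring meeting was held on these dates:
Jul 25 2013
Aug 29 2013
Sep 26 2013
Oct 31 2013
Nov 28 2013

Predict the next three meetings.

These are Thursdays with 35, 28, 35, 28-day gaps.
Each is the final Thursday of its month — Aug 29 2013 is past the 28th, so '4th Thursday' doesn't fit.
December 2013 ends with Thursday Dec 26 2013.
Last Thursday of January 2014: Jan 30 2014.
February 2014 ends with Thursday Feb 27 2014.

Dec 26 2013, Jan 30 2014, Feb 27 2014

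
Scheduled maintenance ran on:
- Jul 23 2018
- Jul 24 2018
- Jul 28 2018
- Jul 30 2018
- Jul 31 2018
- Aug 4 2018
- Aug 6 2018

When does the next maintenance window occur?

Every event lands on a Monday or Tuesday or Saturday (gaps cycle 1, 4, 2, 1, 4, 2).
So the schedule is: every Monday, Tuesday and Saturday.
Next Tuesday: Aug 7 2018.

Aug 7 2018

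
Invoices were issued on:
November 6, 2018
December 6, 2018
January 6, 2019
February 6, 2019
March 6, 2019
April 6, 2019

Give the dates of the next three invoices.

May 6, 2019; June 6, 2019; July 6, 2019

The day-of-month is always 6 (30, 31, 31, 28, 31 days between events).
So this recurs on the 6th of each month.
May 2019: May 6, 2019.
Next: June 2019 → June 6, 2019.
Next: July 2019 → July 6, 2019.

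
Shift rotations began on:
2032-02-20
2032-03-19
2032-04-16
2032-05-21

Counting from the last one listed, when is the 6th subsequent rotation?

2032-11-19

Gaps: 28, 28, 35 days — a mix of 28 and 35. Every date is a Friday.
Each is the 3rd Friday of its month.
June 2032 — 3rd Friday is 2032-06-18.
3rd Friday of July 2032: 2032-07-16.
3rd Friday of August 2032: 2032-08-20.
September 2032 — 3rd Friday is 2032-09-17.
October 2032 — 3rd Friday is 2032-10-15.
3rd Friday of November 2032: 2032-11-19.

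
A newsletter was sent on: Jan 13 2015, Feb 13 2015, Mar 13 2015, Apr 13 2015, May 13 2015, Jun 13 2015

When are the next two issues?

Jul 13 2015, Aug 13 2015

Each date is the 13th; the gaps (31, 28, 31, 30, 31) track the month lengths.
The rule is the 13th of each month.
Next: July 2015 → Jul 13 2015.
Next: August 2015 → Aug 13 2015.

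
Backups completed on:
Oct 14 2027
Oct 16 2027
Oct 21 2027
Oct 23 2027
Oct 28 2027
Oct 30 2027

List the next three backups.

Every event lands on a Thursday or Saturday (gaps cycle 2, 5, 2, 5, 2).
So the schedule is: every Thursday and Saturday.
The following Thursday is Nov 4 2027.
The following Saturday is Nov 6 2027.
Next Thursday: Nov 11 2027.

Nov 4 2027, Nov 6 2027, Nov 11 2027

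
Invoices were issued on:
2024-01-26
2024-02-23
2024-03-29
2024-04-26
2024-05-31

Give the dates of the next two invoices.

2024-06-28, 2024-07-26

All Fridays; the gaps (28, 35, 28, 35) vary with month length.
This is the last Friday of each month.
Last Friday of June 2024: 2024-06-28.
July 2024 ends with Friday 2024-07-26.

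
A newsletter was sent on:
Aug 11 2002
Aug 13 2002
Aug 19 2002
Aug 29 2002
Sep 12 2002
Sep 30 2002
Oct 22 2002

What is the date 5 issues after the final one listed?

Apr 10 2003

Intervals are 2, 6, 10, 14, 18, 22 days — an arithmetic progression with common difference 4.
Next gap: 26 days. Oct 22 2002 + 26 days = Nov 17 2002.
Next gap: 30 days. Nov 17 2002 + 30 days = Dec 17 2002.
Next gap: 34 days. Dec 17 2002 + 34 days = Jan 20 2003.
Next gap: 38 days. Jan 20 2003 + 38 days = Feb 27 2003.
Next gap: 42 days. Feb 27 2003 + 42 days = Apr 10 2003.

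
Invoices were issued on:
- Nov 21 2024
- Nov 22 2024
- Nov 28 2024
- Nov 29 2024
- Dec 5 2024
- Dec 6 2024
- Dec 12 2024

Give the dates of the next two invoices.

Dec 13 2024, Dec 19 2024

Gaps: 1, 6, 1, 6, 1, 6 days — not constant, but cyclic with period 2.
The events fall on every Thursday and Friday.
The following Friday is Dec 13 2024.
The following Thursday is Dec 19 2024.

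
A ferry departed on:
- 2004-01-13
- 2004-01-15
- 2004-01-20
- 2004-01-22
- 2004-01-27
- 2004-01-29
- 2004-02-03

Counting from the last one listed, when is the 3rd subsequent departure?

2004-02-12

Gaps: 2, 5, 2, 5, 2, 5 days — not constant, but cyclic with period 2.
The events fall on every Tuesday and Thursday.
The following Thursday is 2004-02-05.
The following Tuesday is 2004-02-10.
Next Thursday: 2004-02-12.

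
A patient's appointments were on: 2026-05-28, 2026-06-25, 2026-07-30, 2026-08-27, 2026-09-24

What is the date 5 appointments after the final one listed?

2027-02-25

These are Thursdays with 28, 35, 28, 28-day gaps.
Each is the final Thursday of its month — 2026-07-30 is past the 28th, so '4th Thursday' doesn't fit.
October 2026 ends with Thursday 2026-10-29.
November 2026 ends with Thursday 2026-11-26.
December 2026 ends with Thursday 2026-12-31.
Last Thursday of January 2027: 2027-01-28.
February 2027 ends with Thursday 2027-02-25.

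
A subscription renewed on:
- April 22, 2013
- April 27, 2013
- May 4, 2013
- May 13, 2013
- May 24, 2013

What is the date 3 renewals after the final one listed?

The spacing grows by 2 each time: 5, 7, 9, 11 days.
Next gap: 13 days. May 24, 2013 + 13 days = June 6, 2013.
Next gap: 15 days. June 6, 2013 + 15 days = June 21, 2013.
Next gap: 17 days. June 21, 2013 + 17 days = July 8, 2013.

July 8, 2013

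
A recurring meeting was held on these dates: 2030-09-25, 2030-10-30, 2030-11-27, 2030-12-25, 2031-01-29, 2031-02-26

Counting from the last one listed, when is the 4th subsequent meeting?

2031-06-25

All Wednesdays; the gaps (35, 28, 28, 35, 28) vary with month length.
This is the last Wednesday of each month.
March 2031 ends with Wednesday 2031-03-26.
Last Wednesday of April 2031: 2031-04-30.
May 2031 ends with Wednesday 2031-05-28.
Last Wednesday of June 2031: 2031-06-25.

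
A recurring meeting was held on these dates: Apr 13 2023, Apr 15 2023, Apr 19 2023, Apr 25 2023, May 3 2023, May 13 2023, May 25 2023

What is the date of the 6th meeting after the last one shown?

The spacing grows by 2 each time: 2, 4, 6, 8, 10, 12 days.
Next gap: 14 days. May 25 2023 + 14 days = Jun 8 2023.
Next gap: 16 days. Jun 8 2023 + 16 days = Jun 24 2023.
Next gap: 18 days. Jun 24 2023 + 18 days = Jul 12 2023.
Next gap: 20 days. Jul 12 2023 + 20 days = Aug 1 2023.
Next gap: 22 days. Aug 1 2023 + 22 days = Aug 23 2023.
Next gap: 24 days. Aug 23 2023 + 24 days = Sep 16 2023.

Sep 16 2023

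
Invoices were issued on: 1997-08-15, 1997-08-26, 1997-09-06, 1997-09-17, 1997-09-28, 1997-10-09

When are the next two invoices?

1997-10-20, 1997-10-31

Gaps between consecutive events: 11, 11, 11, 11, 11 days — a constant 11-day interval.
1997-10-09 + 11 days = 1997-10-20.
1997-10-20 + 11 days = 1997-10-31.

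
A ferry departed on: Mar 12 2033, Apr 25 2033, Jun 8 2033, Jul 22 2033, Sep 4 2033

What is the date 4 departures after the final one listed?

Feb 27 2034

Every event comes 44 days after the last (44, 44, 44, 44).
Sep 4 2033 + 44 days = Oct 18 2033.
Oct 18 2033 + 44 days = Dec 1 2033.
Dec 1 2033 + 44 days = Jan 14 2034.
Jan 14 2034 + 44 days = Feb 27 2034.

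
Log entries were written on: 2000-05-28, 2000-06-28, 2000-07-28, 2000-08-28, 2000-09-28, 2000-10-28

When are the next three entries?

The day-of-month is always 28 (31, 30, 31, 31, 30 days between events).
So this recurs on the 28th of each month.
Next: November 2000 → 2000-11-28.
December 2000: 2000-12-28.
Next: January 2001 → 2001-01-28.

2000-11-28, 2000-12-28, 2001-01-28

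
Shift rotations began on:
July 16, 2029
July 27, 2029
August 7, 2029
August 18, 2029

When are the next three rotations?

August 29, 2029; September 9, 2029; September 20, 2029

Every event comes 11 days after the last (11, 11, 11).
August 18, 2029 + 11 days = August 29, 2029.
August 29, 2029 + 11 days = September 9, 2029.
September 9, 2029 + 11 days = September 20, 2029.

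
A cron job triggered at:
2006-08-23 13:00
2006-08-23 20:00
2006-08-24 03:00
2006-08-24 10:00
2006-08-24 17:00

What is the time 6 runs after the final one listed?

2006-08-26 11:00

Spacing: 7, 7, 7, 7 h — constant 7 h.
2006-08-24 17:00 + 7 h = 2006-08-25 00:00.
2006-08-25 00:00 + 7 h = 2006-08-25 07:00.
2006-08-25 07:00 + 7 h = 2006-08-25 14:00.
2006-08-25 14:00 + 7 h = 2006-08-25 21:00.
2006-08-25 21:00 + 7 h = 2006-08-26 04:00.
2006-08-26 04:00 + 7 h = 2006-08-26 11:00.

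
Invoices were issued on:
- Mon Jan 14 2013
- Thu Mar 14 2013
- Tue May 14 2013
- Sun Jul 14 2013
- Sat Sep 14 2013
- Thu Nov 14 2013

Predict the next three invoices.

Gaps: 59, 61, 61, 62, 61 days — not constant. Every event is on the 14th of the month.
Pattern: the 14th of every 2 months.
Next: January 2014 → Tue Jan 14 2014.
Next: March 2014 → Fri Mar 14 2014.
May 2014: Wed May 14 2014.

Tue Jan 14 2014, Fri Mar 14 2014, Wed May 14 2014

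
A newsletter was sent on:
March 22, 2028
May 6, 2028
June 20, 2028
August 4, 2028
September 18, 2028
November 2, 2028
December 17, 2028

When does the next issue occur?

The spacing is 45, 45, 45, 45, 45, 45 days — always 45 days.
December 17, 2028 + 45 days = January 31, 2029.

January 31, 2029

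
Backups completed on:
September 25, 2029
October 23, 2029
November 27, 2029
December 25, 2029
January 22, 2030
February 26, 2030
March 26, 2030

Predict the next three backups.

Gaps: 28, 35, 28, 28, 35, 28 days — a mix of 28 and 35. Every date is a Tuesday.
Each is the 4th Tuesday of its month.
April 2030 — 4th Tuesday is April 23, 2030.
May 2030 — 4th Tuesday is May 28, 2030.
4th Tuesday of June 2030: June 25, 2030.

April 23, 2030; May 28, 2030; June 25, 2030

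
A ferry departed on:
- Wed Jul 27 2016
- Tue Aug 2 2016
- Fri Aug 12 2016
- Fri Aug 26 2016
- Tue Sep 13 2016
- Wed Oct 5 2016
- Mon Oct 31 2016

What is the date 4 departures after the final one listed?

Intervals are 6, 10, 14, 18, 22, 26 days — an arithmetic progression with common difference 4.
Next gap: 30 days. Mon Oct 31 2016 + 30 days = Wed Nov 30 2016.
Next gap: 34 days. Wed Nov 30 2016 + 34 days = Tue Jan 3 2017.
Next gap: 38 days. Tue Jan 3 2017 + 38 days = Fri Feb 10 2017.
Next gap: 42 days. Fri Feb 10 2017 + 42 days = Fri Mar 24 2017.

Fri Mar 24 2017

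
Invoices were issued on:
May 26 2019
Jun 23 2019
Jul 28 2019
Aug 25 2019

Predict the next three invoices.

Gaps: 28, 35, 28 days — a mix of 28 and 35. Every date is a Sunday.
Each is the 4th Sunday of its month.
4th Sunday of September 2019: Sep 22 2019.
4th Sunday of October 2019: Oct 27 2019.
November 2019 — 4th Sunday is Nov 24 2019.

Sep 22 2019, Oct 27 2019, Nov 24 2019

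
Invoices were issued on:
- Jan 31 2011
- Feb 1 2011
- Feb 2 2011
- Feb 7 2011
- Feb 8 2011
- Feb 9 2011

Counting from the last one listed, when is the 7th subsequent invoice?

Feb 28 2011

Gaps: 1, 1, 5, 1, 1 days — not constant, but cyclic with period 3.
The events fall on every Monday, Tuesday and Wednesday.
The following Monday is Feb 14 2011.
The following Tuesday is Feb 15 2011.
Next Wednesday: Feb 16 2011.
Next Monday: Feb 21 2011.
Next Tuesday: Feb 22 2011.
Next Wednesday: Feb 23 2011.
The following Monday is Feb 28 2011.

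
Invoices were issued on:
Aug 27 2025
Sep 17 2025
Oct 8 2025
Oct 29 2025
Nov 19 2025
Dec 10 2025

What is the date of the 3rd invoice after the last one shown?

Gaps between consecutive events: 21, 21, 21, 21, 21 days — a constant 21-day interval.
Dec 10 2025 + 21 days = Dec 31 2025.
Dec 31 2025 + 21 days = Jan 21 2026.
Jan 21 2026 + 21 days = Feb 11 2026.

Feb 11 2026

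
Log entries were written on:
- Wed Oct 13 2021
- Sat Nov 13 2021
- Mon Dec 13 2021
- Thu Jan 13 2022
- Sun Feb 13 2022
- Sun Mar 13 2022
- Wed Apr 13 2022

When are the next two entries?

Each date is the 13th; the gaps (31, 30, 31, 31, 28, 31) track the month lengths.
The rule is the 13th of each month.
May 2022: Fri May 13 2022.
Next: June 2022 → Mon Jun 13 2022.

Fri May 13 2022, Mon Jun 13 2022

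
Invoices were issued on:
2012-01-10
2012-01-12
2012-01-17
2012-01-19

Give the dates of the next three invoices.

The gap pattern 2, 5, 2 repeats every 2 events.
These are the Tuesdays and Thursdays of each week.
Next Tuesday: 2012-01-24.
Next Thursday: 2012-01-26.
Next Tuesday: 2012-01-31.

2012-01-24, 2012-01-26, 2012-01-31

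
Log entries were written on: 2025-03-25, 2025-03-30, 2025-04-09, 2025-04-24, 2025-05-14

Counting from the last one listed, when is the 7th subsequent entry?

2026-02-18

The spacing grows by 5 each time: 5, 10, 15, 20 days.
Next gap: 25 days. 2025-05-14 + 25 days = 2025-06-08.
Next gap: 30 days. 2025-06-08 + 30 days = 2025-07-08.
Next gap: 35 days. 2025-07-08 + 35 days = 2025-08-12.
Next gap: 40 days. 2025-08-12 + 40 days = 2025-09-21.
Next gap: 45 days. 2025-09-21 + 45 days = 2025-11-05.
Next gap: 50 days. 2025-11-05 + 50 days = 2025-12-25.
Next gap: 55 days. 2025-12-25 + 55 days = 2026-02-18.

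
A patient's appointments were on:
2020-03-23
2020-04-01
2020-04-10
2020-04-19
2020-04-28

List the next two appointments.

The spacing is 9, 9, 9, 9 days — always 9 days.
2020-04-28 + 9 days = 2020-05-07.
2020-05-07 + 9 days = 2020-05-16.

2020-05-07, 2020-05-16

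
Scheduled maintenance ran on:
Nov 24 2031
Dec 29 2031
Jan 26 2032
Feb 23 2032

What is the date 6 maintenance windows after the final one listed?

These are Mondays with 35, 28, 28-day gaps.
Each is the final Monday of its month — Dec 29 2031 is past the 28th, so '4th Monday' doesn't fit.
March 2032 ends with Monday Mar 29 2032.
Last Monday of April 2032: Apr 26 2032.
May 2032 ends with Monday May 31 2032.
Last Monday of June 2032: Jun 28 2032.
Last Monday of July 2032: Jul 26 2032.
Last Monday of August 2032: Aug 30 2032.

Aug 30 2032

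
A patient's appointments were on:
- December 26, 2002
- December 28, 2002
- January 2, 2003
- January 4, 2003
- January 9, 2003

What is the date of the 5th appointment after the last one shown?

The gap pattern 2, 5, 2, 5 repeats every 2 events.
These are the Thursdays and Saturdays of each week.
The following Saturday is January 11, 2003.
The following Thursday is January 16, 2003.
Next Saturday: January 18, 2003.
Next Thursday: January 23, 2003.
The following Saturday is January 25, 2003.

January 25, 2003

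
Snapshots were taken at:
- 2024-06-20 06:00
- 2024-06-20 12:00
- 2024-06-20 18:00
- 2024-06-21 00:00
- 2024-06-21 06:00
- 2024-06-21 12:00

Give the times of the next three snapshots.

2024-06-21 18:00, 2024-06-22 00:00, 2024-06-22 06:00

The interval is a steady 6 hours (6, 6, 6, 6, 6).
2024-06-21 12:00 + 6 h = 2024-06-21 18:00.
2024-06-21 18:00 + 6 h = 2024-06-22 00:00.
2024-06-22 00:00 + 6 h = 2024-06-22 06:00.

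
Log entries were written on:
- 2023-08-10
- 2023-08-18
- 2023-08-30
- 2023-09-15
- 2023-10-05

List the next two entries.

2023-10-29, 2023-11-26

Gaps: 8, 12, 16, 20 days — each gap is 4 larger than the previous one.
Next gap: 24 days. 2023-10-05 + 24 days = 2023-10-29.
Next gap: 28 days. 2023-10-29 + 28 days = 2023-11-26.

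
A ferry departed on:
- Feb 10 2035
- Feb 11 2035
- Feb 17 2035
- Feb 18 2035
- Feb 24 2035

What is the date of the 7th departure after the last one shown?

Gaps: 1, 6, 1, 6 days — not constant, but cyclic with period 2.
The events fall on every Saturday and Sunday.
Next Sunday: Feb 25 2035.
The following Saturday is Mar 3 2035.
The following Sunday is Mar 4 2035.
The following Saturday is Mar 10 2035.
Next Sunday: Mar 11 2035.
The following Saturday is Mar 17 2035.
Next Sunday: Mar 18 2035.

Mar 18 2035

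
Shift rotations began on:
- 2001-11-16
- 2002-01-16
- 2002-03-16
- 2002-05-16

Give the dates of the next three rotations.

2002-07-16, 2002-09-16, 2002-11-16

The day-of-month is always 16 (61, 59, 61 days between events).
So this recurs on the 16th of every 2 months.
Next: July 2002 → 2002-07-16.
Next: September 2002 → 2002-09-16.
November 2002: 2002-11-16.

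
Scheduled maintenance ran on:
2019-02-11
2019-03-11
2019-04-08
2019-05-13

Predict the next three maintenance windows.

2019-06-10, 2019-07-08, 2019-08-12

Gaps: 28, 28, 35 days — a mix of 28 and 35. Every date is a Monday.
Each is the 2nd Monday of its month.
2nd Monday of June 2019: 2019-06-10.
July 2019 — 2nd Monday is 2019-07-08.
August 2019 — 2nd Monday is 2019-08-12.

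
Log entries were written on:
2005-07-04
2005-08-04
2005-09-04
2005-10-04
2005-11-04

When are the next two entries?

Each date is the 4th; the gaps (31, 31, 30, 31) track the month lengths.
The rule is the 4th of each month.
December 2005: 2005-12-04.
January 2006: 2006-01-04.

2005-12-04, 2006-01-04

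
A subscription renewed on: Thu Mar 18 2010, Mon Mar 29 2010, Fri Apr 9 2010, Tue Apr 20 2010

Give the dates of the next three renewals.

Sat May 1 2010, Wed May 12 2010, Sun May 23 2010

The spacing is 11, 11, 11 days — always 11 days.
Tue Apr 20 2010 + 11 days = Sat May 1 2010.
Sat May 1 2010 + 11 days = Wed May 12 2010.
Wed May 12 2010 + 11 days = Sun May 23 2010.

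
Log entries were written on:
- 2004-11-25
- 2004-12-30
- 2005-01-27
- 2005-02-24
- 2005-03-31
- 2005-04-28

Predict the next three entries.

Every date is a Thursday; gaps 35, 28, 28, 35, 28 days.
Each is the last Thursday of its month (at least one falls on the 29th or later, ruling out '4th Thursday').
Last Thursday of May 2005: 2005-05-26.
June 2005 ends with Thursday 2005-06-30.
July 2005 ends with Thursday 2005-07-28.

2005-05-26, 2005-06-30, 2005-07-28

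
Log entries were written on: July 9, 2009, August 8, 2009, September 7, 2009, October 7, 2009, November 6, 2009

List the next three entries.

December 6, 2009; January 5, 2010; February 4, 2010

Gaps between consecutive events: 30, 30, 30, 30 days — a constant 30-day interval.
November 6, 2009 + 30 days = December 6, 2009.
December 6, 2009 + 30 days = January 5, 2010.
January 5, 2010 + 30 days = February 4, 2010.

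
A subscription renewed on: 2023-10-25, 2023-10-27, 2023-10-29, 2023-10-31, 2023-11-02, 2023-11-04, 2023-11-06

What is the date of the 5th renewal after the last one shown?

2023-11-16

Gaps between consecutive events: 2, 2, 2, 2, 2, 2 days — a constant 2-day interval.
2023-11-06 + 2 days = 2023-11-08.
2023-11-08 + 2 days = 2023-11-10.
2023-11-10 + 2 days = 2023-11-12.
2023-11-12 + 2 days = 2023-11-14.
2023-11-14 + 2 days = 2023-11-16.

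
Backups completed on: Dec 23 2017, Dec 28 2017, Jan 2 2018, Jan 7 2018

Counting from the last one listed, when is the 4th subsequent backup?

The spacing is 5, 5, 5 days — always 5 days.
Jan 7 2018 + 5 days = Jan 12 2018.
Jan 12 2018 + 5 days = Jan 17 2018.
Jan 17 2018 + 5 days = Jan 22 2018.
Jan 22 2018 + 5 days = Jan 27 2018.

Jan 27 2018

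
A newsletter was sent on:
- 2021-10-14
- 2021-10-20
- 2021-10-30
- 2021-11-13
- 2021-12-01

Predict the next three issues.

The spacing grows by 4 each time: 6, 10, 14, 18 days.
Next gap: 22 days. 2021-12-01 + 22 days = 2021-12-23.
Next gap: 26 days. 2021-12-23 + 26 days = 2022-01-18.
Next gap: 30 days. 2022-01-18 + 30 days = 2022-02-17.

2021-12-23, 2022-01-18, 2022-02-17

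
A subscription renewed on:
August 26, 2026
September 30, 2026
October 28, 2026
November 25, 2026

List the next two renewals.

December 30, 2026; January 27, 2027

Every date is a Wednesday; gaps 35, 28, 28 days.
Each is the last Wednesday of its month (at least one falls on the 29th or later, ruling out '4th Wednesday').
Last Wednesday of December 2026: December 30, 2026.
January 2027 ends with Wednesday January 27, 2027.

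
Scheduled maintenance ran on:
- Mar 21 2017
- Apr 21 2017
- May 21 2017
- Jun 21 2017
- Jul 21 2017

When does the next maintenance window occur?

The day-of-month is always 21 (31, 30, 31, 30 days between events).
So this recurs on the 21st of each month.
Next: August 2017 → Aug 21 2017.

Aug 21 2017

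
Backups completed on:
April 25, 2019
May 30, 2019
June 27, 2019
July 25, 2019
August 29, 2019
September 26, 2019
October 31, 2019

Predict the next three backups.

November 28, 2019; December 26, 2019; January 30, 2020

These are Thursdays with 35, 28, 28, 35, 28, 35-day gaps.
Each is the final Thursday of its month — May 30, 2019 is past the 28th, so '4th Thursday' doesn't fit.
Last Thursday of November 2019: November 28, 2019.
December 2019 ends with Thursday December 26, 2019.
Last Thursday of January 2020: January 30, 2020.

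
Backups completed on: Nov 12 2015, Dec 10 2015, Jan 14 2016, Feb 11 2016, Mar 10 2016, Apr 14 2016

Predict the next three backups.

These are Thursdays at 28- or 35-day spacing (28, 35, 28, 28, 35).
The pattern: 2nd Thursday of the month.
May 2016 — 2nd Thursday is May 12 2016.
2nd Thursday of June 2016: Jun 9 2016.
July 2016 — 2nd Thursday is Jul 14 2016.

May 12 2016, Jun 9 2016, Jul 14 2016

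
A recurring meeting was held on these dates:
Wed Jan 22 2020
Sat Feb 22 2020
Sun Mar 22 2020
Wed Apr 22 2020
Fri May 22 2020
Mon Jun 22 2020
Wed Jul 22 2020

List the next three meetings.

Each date is the 22nd; the gaps (31, 29, 31, 30, 31, 30) track the month lengths.
The rule is the 22nd of each month.
August 2020: Sat Aug 22 2020.
September 2020: Tue Sep 22 2020.
October 2020: Thu Oct 22 2020.

Sat Aug 22 2020, Tue Sep 22 2020, Thu Oct 22 2020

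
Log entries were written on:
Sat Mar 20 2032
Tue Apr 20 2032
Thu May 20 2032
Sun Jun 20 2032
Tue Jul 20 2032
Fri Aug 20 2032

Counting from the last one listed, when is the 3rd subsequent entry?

The day-of-month is always 20 (31, 30, 31, 30, 31 days between events).
So this recurs on the 20th of each month.
Next: September 2032 → Mon Sep 20 2032.
October 2032: Wed Oct 20 2032.
Next: November 2032 → Sat Nov 20 2032.

Sat Nov 20 2032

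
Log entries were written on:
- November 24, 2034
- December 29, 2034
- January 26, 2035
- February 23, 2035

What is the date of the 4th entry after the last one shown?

These are Fridays with 35, 28, 28-day gaps.
Each is the final Friday of its month — December 29, 2034 is past the 28th, so '4th Friday' doesn't fit.
Last Friday of March 2035: March 30, 2035.
Last Friday of April 2035: April 27, 2035.
Last Friday of May 2035: May 25, 2035.
June 2035 ends with Friday June 29, 2035.

June 29, 2035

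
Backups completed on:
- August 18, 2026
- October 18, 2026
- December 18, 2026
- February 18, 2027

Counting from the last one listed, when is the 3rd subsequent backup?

August 18, 2027

Gaps: 61, 61, 62 days — not constant. Every event is on the 18th of the month.
Pattern: the 18th of every 2 months.
Next: April 2027 → April 18, 2027.
Next: June 2027 → June 18, 2027.
Next: August 2027 → August 18, 2027.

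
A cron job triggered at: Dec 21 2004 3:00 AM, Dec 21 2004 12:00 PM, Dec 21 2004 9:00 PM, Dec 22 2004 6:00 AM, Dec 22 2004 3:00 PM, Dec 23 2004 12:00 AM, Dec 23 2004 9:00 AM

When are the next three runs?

The interval is a steady 9 hours (9, 9, 9, 9, 9, 9).
Dec 23 2004 9:00 AM + 9 h = Dec 23 2004 6:00 PM.
Dec 23 2004 6:00 PM + 9 h = Dec 24 2004 3:00 AM.
Dec 24 2004 3:00 AM + 9 h = Dec 24 2004 12:00 PM.

Dec 23 2004 6:00 PM, Dec 24 2004 3:00 AM, Dec 24 2004 12:00 PM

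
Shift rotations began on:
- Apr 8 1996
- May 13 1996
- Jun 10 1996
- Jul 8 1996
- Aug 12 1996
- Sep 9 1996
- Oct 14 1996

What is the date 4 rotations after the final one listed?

Feb 10 1997

Gaps: 35, 28, 28, 35, 28, 35 days — a mix of 28 and 35. Every date is a Monday.
Each is the 2nd Monday of its month.
2nd Monday of November 1996: Nov 11 1996.
December 1996 — 2nd Monday is Dec 9 1996.
January 1997 — 2nd Monday is Jan 13 1997.
February 1997 — 2nd Monday is Feb 10 1997.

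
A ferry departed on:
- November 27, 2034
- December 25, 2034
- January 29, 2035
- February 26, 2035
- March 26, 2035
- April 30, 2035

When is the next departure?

All Mondays; the gaps (28, 35, 28, 28, 35) vary with month length.
This is the last Monday of each month.
May 2035 ends with Monday May 28, 2035.

May 28, 2035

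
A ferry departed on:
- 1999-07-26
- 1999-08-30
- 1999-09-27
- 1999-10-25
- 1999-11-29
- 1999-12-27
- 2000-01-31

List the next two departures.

2000-02-28, 2000-03-27

These are Mondays with 35, 28, 28, 35, 28, 35-day gaps.
Each is the final Monday of its month — 1999-08-30 is past the 28th, so '4th Monday' doesn't fit.
February 2000 ends with Monday 2000-02-28.
March 2000 ends with Monday 2000-03-27.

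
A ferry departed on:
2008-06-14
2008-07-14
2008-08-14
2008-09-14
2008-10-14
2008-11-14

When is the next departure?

2008-12-14

Gaps: 30, 31, 31, 30, 31 days — not constant. Every event is on the 14th of the month.
Pattern: the 14th of each month.
Next: December 2008 → 2008-12-14.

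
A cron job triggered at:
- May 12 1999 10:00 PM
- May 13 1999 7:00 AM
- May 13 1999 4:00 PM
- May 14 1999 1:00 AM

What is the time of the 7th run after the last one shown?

May 16 1999 4:00 PM

The interval is a steady 9 hours (9, 9, 9).
May 14 1999 1:00 AM + 9 h = May 14 1999 10:00 AM.
May 14 1999 10:00 AM + 9 h = May 14 1999 7:00 PM.
May 14 1999 7:00 PM + 9 h = May 15 1999 4:00 AM.
May 15 1999 4:00 AM + 9 h = May 15 1999 1:00 PM.
May 15 1999 1:00 PM + 9 h = May 15 1999 10:00 PM.
May 15 1999 10:00 PM + 9 h = May 16 1999 7:00 AM.
May 16 1999 7:00 AM + 9 h = May 16 1999 4:00 PM.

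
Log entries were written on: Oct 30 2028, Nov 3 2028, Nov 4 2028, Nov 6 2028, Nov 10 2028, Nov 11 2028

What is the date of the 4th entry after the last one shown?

Nov 20 2028

The gap pattern 4, 1, 2, 4, 1 repeats every 3 events.
These are the Mondays, Fridays and Saturdays of each week.
Next Monday: Nov 13 2028.
The following Friday is Nov 17 2028.
The following Saturday is Nov 18 2028.
Next Monday: Nov 20 2028.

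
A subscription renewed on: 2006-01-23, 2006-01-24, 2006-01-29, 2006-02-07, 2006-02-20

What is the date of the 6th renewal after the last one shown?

The spacing grows by 4 each time: 1, 5, 9, 13 days.
Next gap: 17 days. 2006-02-20 + 17 days = 2006-03-09.
Next gap: 21 days. 2006-03-09 + 21 days = 2006-03-30.
Next gap: 25 days. 2006-03-30 + 25 days = 2006-04-24.
Next gap: 29 days. 2006-04-24 + 29 days = 2006-05-23.
Next gap: 33 days. 2006-05-23 + 33 days = 2006-06-25.
Next gap: 37 days. 2006-06-25 + 37 days = 2006-08-01.

2006-08-01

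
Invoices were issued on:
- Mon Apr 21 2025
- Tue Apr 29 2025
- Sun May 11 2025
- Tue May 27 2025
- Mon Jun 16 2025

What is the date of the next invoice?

Thu Jul 10 2025

Gaps: 8, 12, 16, 20 days — each gap is 4 larger than the previous one.
Next gap: 24 days. Mon Jun 16 2025 + 24 days = Thu Jul 10 2025.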